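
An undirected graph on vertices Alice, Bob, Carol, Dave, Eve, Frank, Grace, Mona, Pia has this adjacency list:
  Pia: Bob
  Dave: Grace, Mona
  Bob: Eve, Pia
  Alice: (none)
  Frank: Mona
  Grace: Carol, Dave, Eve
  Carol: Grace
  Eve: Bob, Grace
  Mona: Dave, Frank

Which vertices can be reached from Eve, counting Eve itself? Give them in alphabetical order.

Start at Eve.
Its neighbours: Bob, Grace.
Then their neighbours: Carol, Dave, Pia.
Then next layer: Mona.
Then next layer: Frank.
Nothing further is reachable.

Bob, Carol, Dave, Eve, Frank, Grace, Mona, Pia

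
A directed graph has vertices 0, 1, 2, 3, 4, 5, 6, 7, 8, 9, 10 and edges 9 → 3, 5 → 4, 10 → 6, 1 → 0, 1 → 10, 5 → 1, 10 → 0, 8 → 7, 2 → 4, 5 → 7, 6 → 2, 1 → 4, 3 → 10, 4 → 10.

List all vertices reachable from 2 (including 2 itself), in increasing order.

Start at 2.
Its neighbours: 4.
Then their neighbours: 10.
Then next layer: 0, 6.
Nothing further is reachable.

0, 2, 4, 6, 10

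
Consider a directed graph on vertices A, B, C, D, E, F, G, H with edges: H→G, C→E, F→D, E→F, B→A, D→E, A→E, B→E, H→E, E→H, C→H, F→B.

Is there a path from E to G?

Explore from E.
Distance 1: reach F, H.
Distance 2: reach B, D, G.
Found G.

Yes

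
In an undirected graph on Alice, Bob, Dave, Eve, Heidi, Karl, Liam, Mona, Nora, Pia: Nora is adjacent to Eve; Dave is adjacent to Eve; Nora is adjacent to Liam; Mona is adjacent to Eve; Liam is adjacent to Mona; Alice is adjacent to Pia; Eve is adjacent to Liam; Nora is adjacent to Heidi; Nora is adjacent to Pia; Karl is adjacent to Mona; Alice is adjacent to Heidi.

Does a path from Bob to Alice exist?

Bob has no edges, so nothing is reachable from it.

No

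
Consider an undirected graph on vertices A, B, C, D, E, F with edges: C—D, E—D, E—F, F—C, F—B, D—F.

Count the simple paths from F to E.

F–C–D–E
F–D–E
F–E

3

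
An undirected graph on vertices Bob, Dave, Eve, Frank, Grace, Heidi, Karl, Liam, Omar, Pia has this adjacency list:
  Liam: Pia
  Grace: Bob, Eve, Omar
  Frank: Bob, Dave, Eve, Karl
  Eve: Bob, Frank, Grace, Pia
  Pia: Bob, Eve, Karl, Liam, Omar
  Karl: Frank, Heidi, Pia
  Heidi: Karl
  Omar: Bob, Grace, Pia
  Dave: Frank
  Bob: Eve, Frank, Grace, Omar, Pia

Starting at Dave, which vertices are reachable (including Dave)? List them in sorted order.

Bob, Dave, Eve, Frank, Grace, Heidi, Karl, Liam, Omar, Pia

Start at Dave.
Its neighbours: Frank.
Then their neighbours: Bob, Eve, Karl.
Then next layer: Grace, Heidi, Omar, Pia.
Then next layer: Liam.
Every vertex is now reached.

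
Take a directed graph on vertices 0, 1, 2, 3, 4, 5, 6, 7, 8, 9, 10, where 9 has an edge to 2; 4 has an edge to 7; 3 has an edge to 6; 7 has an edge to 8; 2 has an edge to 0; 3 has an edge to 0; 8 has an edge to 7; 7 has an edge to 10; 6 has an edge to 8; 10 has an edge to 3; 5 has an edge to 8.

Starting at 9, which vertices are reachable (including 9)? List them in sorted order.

Start at 9.
Its neighbours: 2.
Then their neighbours: 0.
Nothing further is reachable.

0, 2, 9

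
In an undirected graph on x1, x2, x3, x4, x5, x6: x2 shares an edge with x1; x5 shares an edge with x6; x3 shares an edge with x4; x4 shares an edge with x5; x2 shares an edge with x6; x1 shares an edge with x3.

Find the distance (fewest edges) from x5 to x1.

Distance 0: x5.
Distance 1: x4, x6.
Distance 2: x2, x3.
Distance 3: x1 — contains x1.

3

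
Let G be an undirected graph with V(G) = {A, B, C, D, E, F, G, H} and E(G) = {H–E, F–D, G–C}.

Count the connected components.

From A: component {A}.
From B: component {B}.
From C: component {C, G}.
From D: component {D, F}.
From E: component {E, H}.
That's 5 components.

5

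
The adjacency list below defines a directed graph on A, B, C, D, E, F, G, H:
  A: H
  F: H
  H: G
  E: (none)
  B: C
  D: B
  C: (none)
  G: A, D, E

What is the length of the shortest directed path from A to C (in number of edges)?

5

Distance 0: A.
Distance 1: H.
Distance 2: G.
Distance 3: D, E.
Distance 4: B.
Distance 5: C — contains C.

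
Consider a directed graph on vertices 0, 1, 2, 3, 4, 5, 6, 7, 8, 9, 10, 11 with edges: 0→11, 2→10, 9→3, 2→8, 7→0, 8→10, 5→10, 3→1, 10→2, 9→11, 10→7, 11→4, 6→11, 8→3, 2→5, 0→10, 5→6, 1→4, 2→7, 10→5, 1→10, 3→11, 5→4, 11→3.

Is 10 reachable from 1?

Explore from 1.
Distance 1: reach 4, 10.
Found 10.

Yes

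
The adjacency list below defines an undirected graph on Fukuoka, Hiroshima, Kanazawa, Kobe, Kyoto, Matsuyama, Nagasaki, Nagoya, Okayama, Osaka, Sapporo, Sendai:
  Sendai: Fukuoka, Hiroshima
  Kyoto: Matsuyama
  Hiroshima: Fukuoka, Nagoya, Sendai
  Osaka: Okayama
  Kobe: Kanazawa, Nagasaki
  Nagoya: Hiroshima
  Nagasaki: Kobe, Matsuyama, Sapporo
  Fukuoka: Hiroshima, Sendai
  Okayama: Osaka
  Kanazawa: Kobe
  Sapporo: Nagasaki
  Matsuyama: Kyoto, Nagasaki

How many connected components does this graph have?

3

From Fukuoka: component {Fukuoka, Hiroshima, Nagoya, Sendai}.
From Kanazawa: component {Kanazawa, Kobe, Kyoto, Matsuyama, Nagasaki, Sapporo}.
From Okayama: component {Okayama, Osaka}.
That's 3 components.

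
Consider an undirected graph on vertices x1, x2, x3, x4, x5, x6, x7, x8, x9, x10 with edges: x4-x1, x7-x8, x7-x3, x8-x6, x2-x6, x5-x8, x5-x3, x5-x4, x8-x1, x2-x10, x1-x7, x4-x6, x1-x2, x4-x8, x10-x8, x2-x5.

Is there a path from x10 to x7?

Explore from x10.
Distance 1: reach x2, x8.
Distance 2: reach x1, x4, x5, x6, x7.
Found x7.

Yes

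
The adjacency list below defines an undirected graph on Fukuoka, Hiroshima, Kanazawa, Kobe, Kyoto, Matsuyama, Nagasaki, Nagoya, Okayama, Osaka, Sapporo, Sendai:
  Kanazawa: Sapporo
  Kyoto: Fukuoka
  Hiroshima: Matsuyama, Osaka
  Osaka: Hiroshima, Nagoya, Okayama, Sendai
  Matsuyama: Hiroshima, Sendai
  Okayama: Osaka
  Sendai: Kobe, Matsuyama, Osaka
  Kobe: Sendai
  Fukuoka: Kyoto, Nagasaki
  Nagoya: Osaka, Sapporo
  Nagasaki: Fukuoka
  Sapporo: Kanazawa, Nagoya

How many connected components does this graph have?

From Fukuoka: component {Fukuoka, Kyoto, Nagasaki}.
From Hiroshima: component {Hiroshima, Kanazawa, Kobe, Matsuyama, Nagoya, Okayama, Osaka, Sapporo, Sendai}.
That's 2 components.

2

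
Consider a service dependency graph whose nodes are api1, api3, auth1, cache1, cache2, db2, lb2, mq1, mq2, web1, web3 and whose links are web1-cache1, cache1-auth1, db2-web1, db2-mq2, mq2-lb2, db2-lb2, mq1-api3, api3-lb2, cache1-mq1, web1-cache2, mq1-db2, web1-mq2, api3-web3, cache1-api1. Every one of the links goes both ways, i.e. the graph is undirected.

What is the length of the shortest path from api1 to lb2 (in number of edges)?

Distance 0: api1.
Distance 1: cache1.
Distance 2: auth1, mq1, web1.
Distance 3: api3, cache2, db2, mq2.
Distance 4: lb2, web3 — contains lb2.

4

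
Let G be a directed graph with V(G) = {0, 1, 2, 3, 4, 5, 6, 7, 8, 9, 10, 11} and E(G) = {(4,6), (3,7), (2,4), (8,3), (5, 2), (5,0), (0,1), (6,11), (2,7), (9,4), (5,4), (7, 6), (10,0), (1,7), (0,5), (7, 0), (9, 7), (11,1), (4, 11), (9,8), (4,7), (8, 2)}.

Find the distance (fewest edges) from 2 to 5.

Distance 0: 2.
Distance 1: 4, 7.
Distance 2: 0, 6, 11.
Distance 3: 1, 5 — contains 5.

3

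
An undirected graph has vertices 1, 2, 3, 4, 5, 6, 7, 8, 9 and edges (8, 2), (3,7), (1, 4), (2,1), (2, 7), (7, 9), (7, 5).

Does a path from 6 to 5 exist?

6 has no edges, so nothing is reachable from it.

No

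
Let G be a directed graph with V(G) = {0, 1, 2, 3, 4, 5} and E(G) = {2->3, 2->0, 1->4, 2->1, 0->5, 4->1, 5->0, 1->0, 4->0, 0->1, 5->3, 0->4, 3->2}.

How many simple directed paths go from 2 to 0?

2→0
2→1→0
2→1→4→0

3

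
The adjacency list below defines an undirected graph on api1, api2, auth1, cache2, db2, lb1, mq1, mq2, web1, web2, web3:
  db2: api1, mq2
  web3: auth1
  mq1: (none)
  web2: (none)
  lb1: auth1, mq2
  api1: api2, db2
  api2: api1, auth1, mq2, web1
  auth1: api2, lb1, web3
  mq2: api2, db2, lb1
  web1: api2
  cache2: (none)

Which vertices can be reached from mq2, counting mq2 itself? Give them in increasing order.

Start at mq2.
Its neighbours: api2, db2, lb1.
Then their neighbours: api1, auth1, web1.
Then next layer: web3.
Nothing further is reachable.

api1, api2, auth1, db2, lb1, mq2, web1, web3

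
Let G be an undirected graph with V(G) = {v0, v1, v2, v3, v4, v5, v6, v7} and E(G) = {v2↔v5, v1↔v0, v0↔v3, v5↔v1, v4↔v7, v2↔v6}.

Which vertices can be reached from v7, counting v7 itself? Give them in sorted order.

Start at v7.
Its neighbours: v4.
Nothing further is reachable.

v4, v7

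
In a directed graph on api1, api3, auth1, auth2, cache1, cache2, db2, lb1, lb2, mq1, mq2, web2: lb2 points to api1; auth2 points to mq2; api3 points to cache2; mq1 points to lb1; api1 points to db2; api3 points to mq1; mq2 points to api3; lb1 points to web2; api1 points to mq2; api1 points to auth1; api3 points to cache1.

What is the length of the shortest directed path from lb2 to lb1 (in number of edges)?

5

Distance 0: lb2.
Distance 1: api1.
Distance 2: auth1, db2, mq2.
Distance 3: api3.
Distance 4: cache1, cache2, mq1.
Distance 5: lb1 — contains lb1.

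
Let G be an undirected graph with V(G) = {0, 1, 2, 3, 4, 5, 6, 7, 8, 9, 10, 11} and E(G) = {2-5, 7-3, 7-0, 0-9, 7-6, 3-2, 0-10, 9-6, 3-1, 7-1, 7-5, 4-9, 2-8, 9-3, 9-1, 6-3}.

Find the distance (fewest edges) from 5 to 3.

Distance 0: 5.
Distance 1: 2, 7.
Distance 2: 0, 1, 3, 6, 8 — contains 3.

2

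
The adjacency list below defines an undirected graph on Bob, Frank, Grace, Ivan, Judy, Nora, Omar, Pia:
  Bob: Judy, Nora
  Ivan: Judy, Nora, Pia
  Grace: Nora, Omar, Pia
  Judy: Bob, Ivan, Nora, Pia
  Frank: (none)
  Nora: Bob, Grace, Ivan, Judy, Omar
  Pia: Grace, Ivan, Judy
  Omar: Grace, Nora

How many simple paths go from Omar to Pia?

Omar–Grace–Nora–Bob–Judy–Ivan–Pia
Omar–Grace–Nora–Bob–Judy–Pia
Omar–Grace–Nora–Ivan–Judy–Pia
Omar–Grace–Nora–Ivan–Pia
Omar–Grace–Nora–Judy–Ivan–Pia
Omar–Grace–Nora–Judy–Pia
Omar–Grace–Pia
Omar–Nora–Bob–Judy–Ivan–Pia
Omar–Nora–Bob–Judy–Pia
Omar–Nora–Grace–Pia
Omar–Nora–Ivan–Judy–Pia
Omar–Nora–Ivan–Pia
Omar–Nora–Judy–Ivan–Pia
Omar–Nora–Judy–Pia

14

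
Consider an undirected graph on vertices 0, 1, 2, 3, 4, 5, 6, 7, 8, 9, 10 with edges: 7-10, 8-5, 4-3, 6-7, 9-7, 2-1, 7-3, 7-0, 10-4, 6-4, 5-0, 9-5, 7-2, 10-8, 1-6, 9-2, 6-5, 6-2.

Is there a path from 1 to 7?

Yes

Explore from 1.
Distance 1: reach 2, 6.
Distance 2: reach 4, 5, 7, 9.
Found 7.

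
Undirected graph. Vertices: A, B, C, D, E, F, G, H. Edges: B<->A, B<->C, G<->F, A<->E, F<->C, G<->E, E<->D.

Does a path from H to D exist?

No

H has no edges, so nothing is reachable from it.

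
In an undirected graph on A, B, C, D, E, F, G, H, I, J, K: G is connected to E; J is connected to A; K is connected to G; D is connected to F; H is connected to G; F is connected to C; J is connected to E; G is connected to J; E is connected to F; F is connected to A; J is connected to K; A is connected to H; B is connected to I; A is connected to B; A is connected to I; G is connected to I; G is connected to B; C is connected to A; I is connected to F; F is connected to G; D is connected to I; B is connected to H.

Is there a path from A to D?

Yes

Explore from A.
Distance 1: reach B, C, F, H, I, J.
Distance 2: reach D, E, G, K.
Found D.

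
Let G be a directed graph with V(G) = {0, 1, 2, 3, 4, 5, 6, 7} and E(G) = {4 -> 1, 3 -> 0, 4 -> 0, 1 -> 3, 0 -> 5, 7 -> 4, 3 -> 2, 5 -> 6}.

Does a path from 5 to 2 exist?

Explore from 5.
Distance 1: reach 6.
The search from 5 is exhausted; no directed path reaches 2.

No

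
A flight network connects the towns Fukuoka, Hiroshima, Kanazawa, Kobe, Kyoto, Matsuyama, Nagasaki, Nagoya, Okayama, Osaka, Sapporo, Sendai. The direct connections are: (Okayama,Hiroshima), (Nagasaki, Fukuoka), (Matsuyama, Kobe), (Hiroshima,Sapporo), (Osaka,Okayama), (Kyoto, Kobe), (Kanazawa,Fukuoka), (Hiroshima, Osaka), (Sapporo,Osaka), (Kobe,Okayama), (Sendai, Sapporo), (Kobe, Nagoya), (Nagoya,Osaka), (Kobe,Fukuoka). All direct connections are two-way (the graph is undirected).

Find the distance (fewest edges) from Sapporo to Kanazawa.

5

Distance 0: Sapporo.
Distance 1: Hiroshima, Osaka, Sendai.
Distance 2: Nagoya, Okayama.
Distance 3: Kobe.
Distance 4: Fukuoka, Kyoto, Matsuyama.
Distance 5: Kanazawa, Nagasaki — contains Kanazawa.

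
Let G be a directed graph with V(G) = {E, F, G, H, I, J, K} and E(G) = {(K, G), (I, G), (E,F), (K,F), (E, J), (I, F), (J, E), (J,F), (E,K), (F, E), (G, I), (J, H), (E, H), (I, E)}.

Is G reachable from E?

Yes

Explore from E.
Distance 1: reach F, H, J, K.
Distance 2: reach G.
Found G.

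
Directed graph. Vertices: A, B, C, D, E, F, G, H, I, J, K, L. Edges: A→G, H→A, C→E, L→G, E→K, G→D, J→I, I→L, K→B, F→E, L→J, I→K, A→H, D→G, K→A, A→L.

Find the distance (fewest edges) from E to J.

4

Distance 0: E.
Distance 1: K.
Distance 2: A, B.
Distance 3: G, H, L.
Distance 4: D, J — contains J.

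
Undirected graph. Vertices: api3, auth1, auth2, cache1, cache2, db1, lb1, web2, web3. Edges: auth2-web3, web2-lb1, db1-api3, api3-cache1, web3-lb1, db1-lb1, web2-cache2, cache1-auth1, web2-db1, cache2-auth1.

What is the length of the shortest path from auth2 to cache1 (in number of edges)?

5

Distance 0: auth2.
Distance 1: web3.
Distance 2: lb1.
Distance 3: db1, web2.
Distance 4: api3, cache2.
Distance 5: auth1, cache1 — contains cache1.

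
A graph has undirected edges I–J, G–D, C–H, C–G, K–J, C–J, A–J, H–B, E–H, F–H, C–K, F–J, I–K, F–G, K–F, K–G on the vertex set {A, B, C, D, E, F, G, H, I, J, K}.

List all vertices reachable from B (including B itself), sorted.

A, B, C, D, E, F, G, H, I, J, K

Start at B.
Its neighbours: H.
Then their neighbours: C, E, F.
Then next layer: G, J, K.
Then next layer: A, D, I.
Every vertex is now reached.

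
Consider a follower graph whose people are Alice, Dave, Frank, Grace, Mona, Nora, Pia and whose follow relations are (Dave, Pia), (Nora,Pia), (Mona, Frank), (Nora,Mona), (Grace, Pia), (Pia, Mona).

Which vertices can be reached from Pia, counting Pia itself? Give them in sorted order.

Frank, Mona, Pia

Start at Pia.
Its neighbours: Mona.
Then their neighbours: Frank.
Nothing further is reachable.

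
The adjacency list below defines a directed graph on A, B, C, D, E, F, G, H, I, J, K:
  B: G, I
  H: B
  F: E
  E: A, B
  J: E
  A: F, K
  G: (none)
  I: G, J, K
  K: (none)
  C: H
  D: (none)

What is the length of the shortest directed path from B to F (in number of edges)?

Distance 0: B.
Distance 1: G, I.
Distance 2: J, K.
Distance 3: E.
Distance 4: A.
Distance 5: F — contains F.

5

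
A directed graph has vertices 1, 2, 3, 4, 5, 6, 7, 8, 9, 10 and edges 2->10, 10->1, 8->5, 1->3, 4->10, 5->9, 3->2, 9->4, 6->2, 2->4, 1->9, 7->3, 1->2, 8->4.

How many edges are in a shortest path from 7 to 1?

4

Distance 0: 7.
Distance 1: 3.
Distance 2: 2.
Distance 3: 4, 10.
Distance 4: 1 — contains 1.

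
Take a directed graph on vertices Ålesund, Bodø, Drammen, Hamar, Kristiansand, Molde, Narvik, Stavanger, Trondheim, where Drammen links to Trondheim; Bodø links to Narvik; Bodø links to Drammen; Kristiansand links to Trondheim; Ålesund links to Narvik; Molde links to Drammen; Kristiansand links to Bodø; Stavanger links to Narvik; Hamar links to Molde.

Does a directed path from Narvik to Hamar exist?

No

Narvik has no outgoing edges, so nothing is reachable from it.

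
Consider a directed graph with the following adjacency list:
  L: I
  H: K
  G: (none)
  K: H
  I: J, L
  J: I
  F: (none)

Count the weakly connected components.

4

From F: component {F}.
From G: component {G}.
From H: component {H, K}.
From I: component {I, J, L}.
That's 4 components.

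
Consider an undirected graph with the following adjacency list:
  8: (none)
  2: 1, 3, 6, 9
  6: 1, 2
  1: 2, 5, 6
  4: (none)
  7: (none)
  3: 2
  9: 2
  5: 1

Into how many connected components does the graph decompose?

4

From 1: component {1, 2, 3, 5, 6, 9}.
From 4: component {4}.
From 7: component {7}.
From 8: component {8}.
That's 4 components.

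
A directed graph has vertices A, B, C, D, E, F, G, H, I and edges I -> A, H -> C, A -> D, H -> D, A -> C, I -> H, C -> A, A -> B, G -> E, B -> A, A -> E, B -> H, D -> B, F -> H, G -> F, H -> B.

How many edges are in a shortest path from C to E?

Distance 0: C.
Distance 1: A.
Distance 2: B, D, E — contains E.

2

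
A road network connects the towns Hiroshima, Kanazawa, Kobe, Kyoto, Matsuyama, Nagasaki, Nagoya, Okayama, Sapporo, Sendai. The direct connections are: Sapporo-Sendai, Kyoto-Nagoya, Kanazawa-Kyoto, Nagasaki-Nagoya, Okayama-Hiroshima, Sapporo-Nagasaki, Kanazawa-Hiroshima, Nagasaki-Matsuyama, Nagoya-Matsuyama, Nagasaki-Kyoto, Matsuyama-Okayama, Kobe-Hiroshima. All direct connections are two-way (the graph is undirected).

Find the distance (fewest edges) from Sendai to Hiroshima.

5

Distance 0: Sendai.
Distance 1: Sapporo.
Distance 2: Nagasaki.
Distance 3: Kyoto, Matsuyama, Nagoya.
Distance 4: Kanazawa, Okayama.
Distance 5: Hiroshima — contains Hiroshima.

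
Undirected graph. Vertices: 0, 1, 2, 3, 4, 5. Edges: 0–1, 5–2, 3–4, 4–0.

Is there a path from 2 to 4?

Explore from 2.
Distance 1: reach 5.
The search is exhausted without reaching 4; it lies in a different component.

No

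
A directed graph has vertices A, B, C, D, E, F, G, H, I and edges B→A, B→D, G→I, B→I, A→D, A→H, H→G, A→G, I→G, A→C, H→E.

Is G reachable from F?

No

F has no outgoing edges, so nothing is reachable from it.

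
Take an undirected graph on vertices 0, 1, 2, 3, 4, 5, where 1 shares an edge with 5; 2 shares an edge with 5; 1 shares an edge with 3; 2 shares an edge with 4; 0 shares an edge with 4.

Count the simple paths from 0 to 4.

0–4

1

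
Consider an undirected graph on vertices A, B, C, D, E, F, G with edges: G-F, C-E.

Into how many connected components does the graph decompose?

5

From A: component {A}.
From B: component {B}.
From C: component {C, E}.
From D: component {D}.
From F: component {F, G}.
That's 5 components.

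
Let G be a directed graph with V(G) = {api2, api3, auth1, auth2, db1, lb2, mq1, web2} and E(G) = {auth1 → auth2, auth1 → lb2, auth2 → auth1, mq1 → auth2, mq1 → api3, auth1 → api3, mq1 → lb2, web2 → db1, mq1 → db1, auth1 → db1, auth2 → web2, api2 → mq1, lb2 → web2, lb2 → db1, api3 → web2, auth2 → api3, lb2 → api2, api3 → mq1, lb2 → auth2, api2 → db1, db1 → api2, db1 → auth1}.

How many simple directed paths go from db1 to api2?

db1→api2
db1→auth1→api3→mq1→lb2→api2
db1→auth1→auth2→api3→mq1→lb2→api2
db1→auth1→lb2→api2

4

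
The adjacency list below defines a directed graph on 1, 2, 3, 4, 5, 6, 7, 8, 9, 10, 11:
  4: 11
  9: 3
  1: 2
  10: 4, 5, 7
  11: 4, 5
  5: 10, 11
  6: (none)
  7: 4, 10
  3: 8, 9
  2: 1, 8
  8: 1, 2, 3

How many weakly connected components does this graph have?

From 1: component {1, 2, 3, 8, 9}.
From 4: component {4, 5, 7, 10, 11}.
From 6: component {6}.
That's 3 components.

3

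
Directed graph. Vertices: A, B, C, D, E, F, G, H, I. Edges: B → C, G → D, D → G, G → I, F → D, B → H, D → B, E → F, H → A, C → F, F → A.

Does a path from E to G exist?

Explore from E.
Distance 1: reach F.
Distance 2: reach A, D.
Distance 3: reach B, G.
Found G.

Yes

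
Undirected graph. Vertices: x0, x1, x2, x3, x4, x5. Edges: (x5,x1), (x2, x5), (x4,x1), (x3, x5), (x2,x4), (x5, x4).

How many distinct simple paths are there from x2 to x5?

3

x2–x4–x1–x5
x2–x4–x5
x2–x5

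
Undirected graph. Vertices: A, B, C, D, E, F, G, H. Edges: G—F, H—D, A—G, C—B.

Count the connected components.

4

From A: component {A, F, G}.
From B: component {B, C}.
From D: component {D, H}.
From E: component {E}.
That's 4 components.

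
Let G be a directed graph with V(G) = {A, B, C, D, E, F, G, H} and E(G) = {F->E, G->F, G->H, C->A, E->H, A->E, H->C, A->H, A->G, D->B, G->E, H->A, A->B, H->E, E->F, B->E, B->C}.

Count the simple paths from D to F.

D→B→C→A→E→F
D→B→C→A→G→E→F
D→B→C→A→G→F
D→B→C→A→G→H→E→F
D→B→C→A→H→E→F
D→B→E→F
D→B→E→H→A→G→F
D→B→E→H→C→A→G→F

8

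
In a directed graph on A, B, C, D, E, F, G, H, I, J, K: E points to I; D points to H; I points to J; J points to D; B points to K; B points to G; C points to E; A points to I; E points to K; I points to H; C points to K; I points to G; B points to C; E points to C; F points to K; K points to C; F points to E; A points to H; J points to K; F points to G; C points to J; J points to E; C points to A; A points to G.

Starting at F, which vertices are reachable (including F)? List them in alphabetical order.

Start at F.
Its neighbours: E, G, K.
Then their neighbours: C, I.
Then next layer: A, H, J.
Then next layer: D.
Nothing further is reachable.

A, C, D, E, F, G, H, I, J, K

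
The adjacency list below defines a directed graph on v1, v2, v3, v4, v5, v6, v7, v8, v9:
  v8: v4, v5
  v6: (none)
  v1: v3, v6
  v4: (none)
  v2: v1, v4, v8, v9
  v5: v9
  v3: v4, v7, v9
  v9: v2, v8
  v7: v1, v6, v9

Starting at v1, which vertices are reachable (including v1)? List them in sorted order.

v1, v2, v3, v4, v5, v6, v7, v8, v9

Start at v1.
Its neighbours: v3, v6.
Then their neighbours: v4, v7, v9.
Then next layer: v2, v8.
Then next layer: v5.
Every vertex is now reached.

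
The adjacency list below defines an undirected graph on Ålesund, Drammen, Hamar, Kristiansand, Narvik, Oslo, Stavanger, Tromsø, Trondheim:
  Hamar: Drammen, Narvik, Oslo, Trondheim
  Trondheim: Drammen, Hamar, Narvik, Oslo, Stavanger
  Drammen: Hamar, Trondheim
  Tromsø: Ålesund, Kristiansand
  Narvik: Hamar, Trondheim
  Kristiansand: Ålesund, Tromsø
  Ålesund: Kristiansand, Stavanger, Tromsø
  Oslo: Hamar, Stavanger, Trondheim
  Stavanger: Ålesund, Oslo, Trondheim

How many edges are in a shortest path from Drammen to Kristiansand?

Distance 0: Drammen.
Distance 1: Hamar, Trondheim.
Distance 2: Narvik, Oslo, Stavanger.
Distance 3: Ålesund.
Distance 4: Kristiansand, Tromsø — contains Kristiansand.

4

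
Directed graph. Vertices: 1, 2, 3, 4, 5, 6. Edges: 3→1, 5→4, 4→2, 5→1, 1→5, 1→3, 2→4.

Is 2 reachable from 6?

No

6 has no outgoing edges, so nothing is reachable from it.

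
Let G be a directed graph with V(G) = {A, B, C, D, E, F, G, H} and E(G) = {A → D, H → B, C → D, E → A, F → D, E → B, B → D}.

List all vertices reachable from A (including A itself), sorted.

Start at A.
Its neighbours: D.
Nothing further is reachable.

A, D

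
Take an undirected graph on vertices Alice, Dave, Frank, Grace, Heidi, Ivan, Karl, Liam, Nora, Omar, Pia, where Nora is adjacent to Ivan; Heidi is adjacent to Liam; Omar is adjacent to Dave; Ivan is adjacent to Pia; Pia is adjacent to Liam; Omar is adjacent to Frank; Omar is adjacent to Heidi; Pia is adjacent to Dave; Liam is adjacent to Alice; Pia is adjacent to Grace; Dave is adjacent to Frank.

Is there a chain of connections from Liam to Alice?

Yes

Explore from Liam.
Distance 1: reach Alice, Heidi, Pia.
Found Alice.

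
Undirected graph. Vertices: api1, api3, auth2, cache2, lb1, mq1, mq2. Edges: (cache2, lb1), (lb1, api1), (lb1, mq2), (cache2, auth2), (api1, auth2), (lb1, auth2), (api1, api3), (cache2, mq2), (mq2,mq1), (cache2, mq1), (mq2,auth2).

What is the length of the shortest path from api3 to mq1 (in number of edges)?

Distance 0: api3.
Distance 1: api1.
Distance 2: auth2, lb1.
Distance 3: cache2, mq2.
Distance 4: mq1 — contains mq1.

4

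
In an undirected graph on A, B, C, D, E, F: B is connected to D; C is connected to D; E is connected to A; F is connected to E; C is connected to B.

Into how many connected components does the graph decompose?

From A: component {A, E, F}.
From B: component {B, C, D}.
That's 2 components.

2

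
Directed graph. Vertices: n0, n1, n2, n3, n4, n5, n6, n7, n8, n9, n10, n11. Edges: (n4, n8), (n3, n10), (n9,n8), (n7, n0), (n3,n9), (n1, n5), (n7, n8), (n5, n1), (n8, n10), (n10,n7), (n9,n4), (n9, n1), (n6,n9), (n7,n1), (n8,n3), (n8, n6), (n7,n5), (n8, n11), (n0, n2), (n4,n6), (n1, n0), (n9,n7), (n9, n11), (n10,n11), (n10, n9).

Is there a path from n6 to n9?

Yes

Explore from n6.
Distance 1: reach n9.
Found n9.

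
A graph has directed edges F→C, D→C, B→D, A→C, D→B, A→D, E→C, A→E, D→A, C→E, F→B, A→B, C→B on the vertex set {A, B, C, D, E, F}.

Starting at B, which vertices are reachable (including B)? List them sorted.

Start at B.
Its neighbours: D.
Then their neighbours: A, C.
Then next layer: E.
Nothing further is reachable.

A, B, C, D, E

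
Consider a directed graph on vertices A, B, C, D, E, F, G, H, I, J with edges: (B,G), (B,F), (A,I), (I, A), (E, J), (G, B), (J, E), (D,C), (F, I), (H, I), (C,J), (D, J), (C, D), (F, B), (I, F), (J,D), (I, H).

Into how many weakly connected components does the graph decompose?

2

From A: component {A, B, F, G, H, I}.
From C: component {C, D, E, J}.
That's 2 components.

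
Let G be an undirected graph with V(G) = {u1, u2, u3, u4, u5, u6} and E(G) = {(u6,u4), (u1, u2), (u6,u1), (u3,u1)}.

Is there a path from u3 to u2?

Explore from u3.
Distance 1: reach u1.
Distance 2: reach u2, u6.
Found u2.

Yes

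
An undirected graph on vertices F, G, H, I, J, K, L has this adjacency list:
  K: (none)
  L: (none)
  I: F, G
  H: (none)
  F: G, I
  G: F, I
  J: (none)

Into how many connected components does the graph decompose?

5

From F: component {F, G, I}.
From H: component {H}.
From J: component {J}.
From K: component {K}.
From L: component {L}.
That's 5 components.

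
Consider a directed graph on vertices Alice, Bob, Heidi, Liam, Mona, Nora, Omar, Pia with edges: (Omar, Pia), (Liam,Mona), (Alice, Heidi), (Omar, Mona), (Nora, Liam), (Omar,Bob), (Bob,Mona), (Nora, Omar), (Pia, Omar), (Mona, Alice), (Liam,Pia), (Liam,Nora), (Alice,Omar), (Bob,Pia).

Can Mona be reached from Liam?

Yes

Explore from Liam.
Distance 1: reach Mona, Nora, Pia.
Found Mona.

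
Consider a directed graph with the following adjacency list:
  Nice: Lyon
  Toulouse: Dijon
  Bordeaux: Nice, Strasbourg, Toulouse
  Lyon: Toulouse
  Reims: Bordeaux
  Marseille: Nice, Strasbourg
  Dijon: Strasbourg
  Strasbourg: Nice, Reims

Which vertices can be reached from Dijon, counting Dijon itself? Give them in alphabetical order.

Start at Dijon.
Its neighbours: Strasbourg.
Then their neighbours: Nice, Reims.
Then next layer: Bordeaux, Lyon.
Then next layer: Toulouse.
Nothing further is reachable.

Bordeaux, Dijon, Lyon, Nice, Reims, Strasbourg, Toulouse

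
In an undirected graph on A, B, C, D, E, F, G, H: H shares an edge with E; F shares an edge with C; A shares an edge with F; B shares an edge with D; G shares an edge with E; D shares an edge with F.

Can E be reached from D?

Explore from D.
Distance 1: reach B, F.
Distance 2: reach A, C.
The search is exhausted without reaching E; it lies in a different component.

No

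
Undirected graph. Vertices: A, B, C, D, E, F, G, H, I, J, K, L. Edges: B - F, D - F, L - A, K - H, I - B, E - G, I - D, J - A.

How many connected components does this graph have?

5

From A: component {A, J, L}.
From B: component {B, D, F, I}.
From C: component {C}.
From E: component {E, G}.
From H: component {H, K}.
That's 5 components.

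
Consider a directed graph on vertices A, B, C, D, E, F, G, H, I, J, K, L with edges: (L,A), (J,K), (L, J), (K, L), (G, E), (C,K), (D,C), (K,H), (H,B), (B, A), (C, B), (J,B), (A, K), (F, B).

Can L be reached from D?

Explore from D.
Distance 1: reach C.
Distance 2: reach B, K.
Distance 3: reach A, H, L.
Found L.

Yes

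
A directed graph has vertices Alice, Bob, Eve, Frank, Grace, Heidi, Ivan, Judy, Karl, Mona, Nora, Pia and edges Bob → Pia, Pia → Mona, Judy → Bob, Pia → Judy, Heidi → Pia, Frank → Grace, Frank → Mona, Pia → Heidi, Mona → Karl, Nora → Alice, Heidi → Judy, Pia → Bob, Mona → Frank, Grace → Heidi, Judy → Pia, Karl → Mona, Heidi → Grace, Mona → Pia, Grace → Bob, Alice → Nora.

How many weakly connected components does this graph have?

From Alice: component {Alice, Nora}.
From Bob: component {Bob, Frank, Grace, Heidi, Judy, Karl, Mona, Pia}.
From Eve: component {Eve}.
From Ivan: component {Ivan}.
That's 4 components.

4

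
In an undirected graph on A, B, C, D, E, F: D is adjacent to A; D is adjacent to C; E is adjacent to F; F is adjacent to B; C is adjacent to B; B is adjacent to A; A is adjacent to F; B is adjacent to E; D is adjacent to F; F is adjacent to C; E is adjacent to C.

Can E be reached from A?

Explore from A.
Distance 1: reach B, D, F.
Distance 2: reach C, E.
Found E.

Yes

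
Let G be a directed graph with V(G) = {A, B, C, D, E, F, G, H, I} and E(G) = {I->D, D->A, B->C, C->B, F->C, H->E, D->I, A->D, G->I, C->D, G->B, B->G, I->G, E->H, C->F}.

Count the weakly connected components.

2

From A: component {A, B, C, D, F, G, I}.
From E: component {E, H}.
That's 2 components.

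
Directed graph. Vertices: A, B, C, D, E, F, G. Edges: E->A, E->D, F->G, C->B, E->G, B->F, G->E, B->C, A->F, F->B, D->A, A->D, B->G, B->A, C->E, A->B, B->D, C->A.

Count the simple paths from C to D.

C→A→B→D
C→A→B→F→G→E→D
C→A→B→G→E→D
C→A→D
C→A→F→B→D
C→A→F→B→G→E→D
C→A→F→G→E→D
C→B→A→D
... and 10 more.

18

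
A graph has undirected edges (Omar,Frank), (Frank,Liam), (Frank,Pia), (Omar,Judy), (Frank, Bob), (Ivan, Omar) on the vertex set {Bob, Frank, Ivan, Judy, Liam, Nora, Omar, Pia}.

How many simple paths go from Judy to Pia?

1

Judy–Omar–Frank–Pia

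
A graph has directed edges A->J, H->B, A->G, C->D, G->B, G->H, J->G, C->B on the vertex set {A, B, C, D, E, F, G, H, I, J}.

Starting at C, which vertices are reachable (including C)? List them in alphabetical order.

Start at C.
Its neighbours: B, D.
Nothing further is reachable.

B, C, D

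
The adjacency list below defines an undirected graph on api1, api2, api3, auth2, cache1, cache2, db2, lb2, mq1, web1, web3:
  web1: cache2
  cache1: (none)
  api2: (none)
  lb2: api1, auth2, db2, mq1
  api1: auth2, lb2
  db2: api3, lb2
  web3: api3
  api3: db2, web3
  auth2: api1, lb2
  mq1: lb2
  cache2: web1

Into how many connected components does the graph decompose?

From api1: component {api1, api3, auth2, db2, lb2, mq1, web3}.
From api2: component {api2}.
From cache1: component {cache1}.
From cache2: component {cache2, web1}.
That's 4 components.

4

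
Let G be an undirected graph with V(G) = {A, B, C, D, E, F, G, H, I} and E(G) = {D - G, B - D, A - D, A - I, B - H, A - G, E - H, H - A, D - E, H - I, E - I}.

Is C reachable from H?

No

Explore from H.
Distance 1: reach A, B, E, I.
Distance 2: reach D, G.
The search is exhausted without reaching C; it lies in a different component.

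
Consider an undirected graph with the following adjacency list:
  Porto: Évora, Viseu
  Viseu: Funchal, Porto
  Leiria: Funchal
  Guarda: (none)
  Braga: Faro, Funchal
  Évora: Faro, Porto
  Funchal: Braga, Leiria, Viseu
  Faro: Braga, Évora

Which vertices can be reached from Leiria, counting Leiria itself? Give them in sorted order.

Start at Leiria.
Its neighbours: Funchal.
Then their neighbours: Braga, Viseu.
Then next layer: Faro, Porto.
Then next layer: Évora.
Nothing further is reachable.

Braga, Évora, Faro, Funchal, Leiria, Porto, Viseu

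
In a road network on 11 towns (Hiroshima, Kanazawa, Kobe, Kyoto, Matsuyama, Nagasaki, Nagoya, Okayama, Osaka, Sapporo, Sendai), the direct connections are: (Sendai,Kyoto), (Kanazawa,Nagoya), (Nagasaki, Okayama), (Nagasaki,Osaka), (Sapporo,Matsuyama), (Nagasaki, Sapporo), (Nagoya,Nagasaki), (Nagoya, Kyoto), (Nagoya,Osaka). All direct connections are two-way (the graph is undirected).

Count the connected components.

From Hiroshima: component {Hiroshima}.
From Kanazawa: component {Kanazawa, Kyoto, Matsuyama, Nagasaki, Nagoya, Okayama, Osaka, Sapporo, Sendai}.
From Kobe: component {Kobe}.
That's 3 components.

3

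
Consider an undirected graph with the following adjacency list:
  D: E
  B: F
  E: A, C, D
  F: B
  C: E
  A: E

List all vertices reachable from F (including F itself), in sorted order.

B, F

Start at F.
Its neighbours: B.
Nothing further is reachable.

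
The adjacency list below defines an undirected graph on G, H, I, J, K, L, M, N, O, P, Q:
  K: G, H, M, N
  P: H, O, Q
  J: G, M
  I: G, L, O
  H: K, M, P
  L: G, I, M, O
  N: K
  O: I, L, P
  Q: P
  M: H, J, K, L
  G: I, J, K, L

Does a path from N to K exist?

Yes

Explore from N.
Distance 1: reach K.
Found K.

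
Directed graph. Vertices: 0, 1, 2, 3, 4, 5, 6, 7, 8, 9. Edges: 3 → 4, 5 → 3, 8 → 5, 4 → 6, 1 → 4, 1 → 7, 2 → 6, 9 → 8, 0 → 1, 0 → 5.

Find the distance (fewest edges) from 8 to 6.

4

Distance 0: 8.
Distance 1: 5.
Distance 2: 3.
Distance 3: 4.
Distance 4: 6 — contains 6.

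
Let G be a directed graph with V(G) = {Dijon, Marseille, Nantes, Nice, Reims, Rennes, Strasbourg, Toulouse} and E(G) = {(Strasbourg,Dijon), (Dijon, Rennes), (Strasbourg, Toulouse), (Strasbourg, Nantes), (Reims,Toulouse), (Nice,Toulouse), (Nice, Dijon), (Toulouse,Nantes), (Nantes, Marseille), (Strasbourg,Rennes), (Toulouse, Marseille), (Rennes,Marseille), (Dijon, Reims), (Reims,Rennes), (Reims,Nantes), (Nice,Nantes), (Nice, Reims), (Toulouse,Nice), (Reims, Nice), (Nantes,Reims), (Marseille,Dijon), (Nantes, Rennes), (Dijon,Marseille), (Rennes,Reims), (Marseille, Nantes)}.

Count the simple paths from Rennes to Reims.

Rennes→Marseille→Dijon→Reims
Rennes→Marseille→Nantes→Reims
Rennes→Reims

3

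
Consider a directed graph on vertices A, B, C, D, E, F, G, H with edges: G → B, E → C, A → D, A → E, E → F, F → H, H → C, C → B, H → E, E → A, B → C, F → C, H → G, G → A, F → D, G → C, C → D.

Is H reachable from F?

Explore from F.
Distance 1: reach C, D, H.
Found H.

Yes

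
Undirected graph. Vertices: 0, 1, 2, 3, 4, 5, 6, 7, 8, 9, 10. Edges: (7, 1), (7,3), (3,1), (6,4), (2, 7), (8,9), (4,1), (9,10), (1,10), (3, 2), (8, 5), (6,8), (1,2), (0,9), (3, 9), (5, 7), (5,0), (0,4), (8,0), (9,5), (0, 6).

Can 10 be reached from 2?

Yes

Explore from 2.
Distance 1: reach 1, 3, 7.
Distance 2: reach 4, 5, 9, 10.
Found 10.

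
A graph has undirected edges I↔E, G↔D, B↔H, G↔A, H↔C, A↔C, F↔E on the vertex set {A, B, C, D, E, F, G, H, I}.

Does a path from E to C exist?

Explore from E.
Distance 1: reach F, I.
The search is exhausted without reaching C; it lies in a different component.

No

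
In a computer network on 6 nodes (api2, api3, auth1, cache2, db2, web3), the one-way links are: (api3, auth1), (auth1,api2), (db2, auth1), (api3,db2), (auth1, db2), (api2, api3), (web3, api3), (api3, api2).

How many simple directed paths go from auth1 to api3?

auth1→api2→api3

1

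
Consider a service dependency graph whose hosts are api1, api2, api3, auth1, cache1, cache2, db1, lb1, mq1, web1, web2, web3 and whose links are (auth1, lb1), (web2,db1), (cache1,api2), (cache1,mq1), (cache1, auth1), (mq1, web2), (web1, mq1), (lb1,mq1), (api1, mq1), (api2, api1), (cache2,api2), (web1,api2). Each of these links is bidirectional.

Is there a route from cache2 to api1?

Yes

Explore from cache2.
Distance 1: reach api2.
Distance 2: reach api1, cache1, web1.
Found api1.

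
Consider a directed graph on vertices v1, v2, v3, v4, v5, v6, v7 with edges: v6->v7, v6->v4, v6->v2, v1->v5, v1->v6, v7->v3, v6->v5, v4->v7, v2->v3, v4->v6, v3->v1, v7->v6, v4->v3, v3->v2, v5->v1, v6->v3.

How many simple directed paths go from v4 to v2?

9

v4→v3→v1→v6→v2
v4→v3→v2
v4→v6→v2
v4→v6→v3→v2
v4→v6→v7→v3→v2
v4→v7→v3→v1→v6→v2
v4→v7→v3→v2
v4→v7→v6→v2
v4→v7→v6→v3→v2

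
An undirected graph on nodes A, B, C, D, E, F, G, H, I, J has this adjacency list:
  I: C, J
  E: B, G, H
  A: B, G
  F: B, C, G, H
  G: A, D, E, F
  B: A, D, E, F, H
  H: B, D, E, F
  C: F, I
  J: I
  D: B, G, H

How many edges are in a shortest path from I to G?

Distance 0: I.
Distance 1: C, J.
Distance 2: F.
Distance 3: B, G, H — contains G.

3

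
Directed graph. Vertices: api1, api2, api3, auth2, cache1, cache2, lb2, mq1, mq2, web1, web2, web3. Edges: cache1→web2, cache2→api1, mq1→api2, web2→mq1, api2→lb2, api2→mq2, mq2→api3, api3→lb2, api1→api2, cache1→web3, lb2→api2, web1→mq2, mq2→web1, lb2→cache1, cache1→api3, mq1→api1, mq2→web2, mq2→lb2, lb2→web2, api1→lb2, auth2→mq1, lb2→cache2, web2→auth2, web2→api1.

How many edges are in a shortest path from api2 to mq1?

3

Distance 0: api2.
Distance 1: lb2, mq2.
Distance 2: api3, cache1, cache2, web1, web2.
Distance 3: api1, auth2, mq1, web3 — contains mq1.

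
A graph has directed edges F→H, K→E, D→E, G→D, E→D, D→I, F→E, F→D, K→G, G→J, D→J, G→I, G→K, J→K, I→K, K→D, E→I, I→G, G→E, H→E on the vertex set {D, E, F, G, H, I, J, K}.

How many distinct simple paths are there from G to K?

G→D→E→I→K
G→D→I→K
G→D→J→K
G→E→D→I→K
G→E→D→J→K
G→E→I→K
G→I→K
G→J→K
G→K

9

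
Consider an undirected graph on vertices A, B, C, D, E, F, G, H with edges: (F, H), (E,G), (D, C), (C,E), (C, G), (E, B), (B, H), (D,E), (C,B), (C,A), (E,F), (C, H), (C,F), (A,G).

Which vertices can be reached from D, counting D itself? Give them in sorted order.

Start at D.
Its neighbours: C, E.
Then their neighbours: A, B, F, G, H.
Every vertex is now reached.

A, B, C, D, E, F, G, H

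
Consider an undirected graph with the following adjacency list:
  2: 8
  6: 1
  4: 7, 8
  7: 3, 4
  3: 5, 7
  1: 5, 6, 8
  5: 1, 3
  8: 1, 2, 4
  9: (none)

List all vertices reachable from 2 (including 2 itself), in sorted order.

1, 2, 3, 4, 5, 6, 7, 8

Start at 2.
Its neighbours: 8.
Then their neighbours: 1, 4.
Then next layer: 5, 6, 7.
Then next layer: 3.
Nothing further is reachable.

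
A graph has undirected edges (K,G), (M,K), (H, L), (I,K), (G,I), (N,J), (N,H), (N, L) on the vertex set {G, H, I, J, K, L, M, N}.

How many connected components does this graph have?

2

From G: component {G, I, K, M}.
From H: component {H, J, L, N}.
That's 2 components.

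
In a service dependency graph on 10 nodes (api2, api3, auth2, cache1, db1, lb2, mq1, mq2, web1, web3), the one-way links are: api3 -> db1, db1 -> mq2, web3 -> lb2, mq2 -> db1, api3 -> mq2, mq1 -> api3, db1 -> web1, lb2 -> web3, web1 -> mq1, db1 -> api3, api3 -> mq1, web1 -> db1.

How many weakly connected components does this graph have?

From api2: component {api2}.
From api3: component {api3, db1, mq1, mq2, web1}.
From auth2: component {auth2}.
From cache1: component {cache1}.
From lb2: component {lb2, web3}.
That's 5 components.

5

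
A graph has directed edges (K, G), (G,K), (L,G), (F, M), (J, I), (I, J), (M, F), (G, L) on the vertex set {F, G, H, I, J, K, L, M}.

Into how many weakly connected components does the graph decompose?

From F: component {F, M}.
From G: component {G, K, L}.
From H: component {H}.
From I: component {I, J}.
That's 4 components.

4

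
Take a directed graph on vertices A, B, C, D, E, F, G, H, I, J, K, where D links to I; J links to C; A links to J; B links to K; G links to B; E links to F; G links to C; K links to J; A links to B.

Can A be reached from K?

No

Explore from K.
Distance 1: reach J.
Distance 2: reach C.
The search from K is exhausted; no directed path reaches A.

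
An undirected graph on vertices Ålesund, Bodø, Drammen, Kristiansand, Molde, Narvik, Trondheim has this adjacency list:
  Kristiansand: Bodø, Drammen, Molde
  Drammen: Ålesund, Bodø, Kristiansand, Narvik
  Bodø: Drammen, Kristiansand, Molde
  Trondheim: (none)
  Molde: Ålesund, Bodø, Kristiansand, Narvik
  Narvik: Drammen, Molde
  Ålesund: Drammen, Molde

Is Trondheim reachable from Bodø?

No

Explore from Bodø.
Distance 1: reach Drammen, Kristiansand, Molde.
Distance 2: reach Ålesund, Narvik.
The search is exhausted without reaching Trondheim; it lies in a different component.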